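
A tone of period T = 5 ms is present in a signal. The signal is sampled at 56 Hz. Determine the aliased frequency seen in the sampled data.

24 Hz

T = 5 ms → f = 1/T = 200 Hz.
200 Hz mod fs = 32 Hz.
32 Hz > fs/2 = 28 Hz, folds to fs − 32 Hz = 24 Hz.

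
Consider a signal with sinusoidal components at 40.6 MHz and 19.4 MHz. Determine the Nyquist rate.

Highest-frequency component: 40.6 MHz.
Nyquist rate = 2 × 40.6 MHz = 81.2 MHz.

81.2 MHz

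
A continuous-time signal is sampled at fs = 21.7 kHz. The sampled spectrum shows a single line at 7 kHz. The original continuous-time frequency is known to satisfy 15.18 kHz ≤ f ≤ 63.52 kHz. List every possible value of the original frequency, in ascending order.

28.7 kHz, 36.4 kHz, 50.4 kHz, 58.1 kHz

Frequencies that alias to 7 kHz are k·fs ± 7 kHz for integer k ≥ 0.
k=0: 7 kHz.
k=1: 14.7 kHz, 28.7 kHz.
k=2: 36.4 kHz, 50.4 kHz.
k=3: 58.1 kHz, 72.1 kHz.
k=4: 79.8 kHz, 93.8 kHz.
Within [15.18 kHz, 63.52 kHz]: 28.7 kHz, 36.4 kHz, 50.4 kHz, 58.1 kHz.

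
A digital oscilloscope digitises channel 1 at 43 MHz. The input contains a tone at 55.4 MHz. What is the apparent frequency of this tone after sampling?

55.4 MHz mod fs = 12.4 MHz.
12.4 MHz ≤ fs/2 = 21.5 MHz, appears at 12.4 MHz.

12.4 MHz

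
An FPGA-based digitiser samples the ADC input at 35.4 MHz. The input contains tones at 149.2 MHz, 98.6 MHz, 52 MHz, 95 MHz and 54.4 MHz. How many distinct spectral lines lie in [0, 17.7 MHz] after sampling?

fs/2 = 17.7 MHz.
149.2 MHz mod fs = 7.6 MHz.
7.6 MHz ≤ fs/2 = 17.7 MHz, appears at 7.6 MHz.
98.6 MHz mod fs = 27.8 MHz.
27.8 MHz > fs/2 = 17.7 MHz, folds to fs − 27.8 MHz = 7.6 MHz.
52 MHz mod fs = 16.6 MHz.
16.6 MHz ≤ fs/2 = 17.7 MHz, appears at 16.6 MHz.
95 MHz mod fs = 24.2 MHz.
24.2 MHz > fs/2 = 17.7 MHz, folds to fs − 24.2 MHz = 11.2 MHz.
54.4 MHz mod fs = 19 MHz.
19 MHz > fs/2 = 17.7 MHz, folds to fs − 19 MHz = 16.4 MHz.
Distinct values: {7.6 MHz, 11.2 MHz, 16.4 MHz, 16.6 MHz} → 4.

4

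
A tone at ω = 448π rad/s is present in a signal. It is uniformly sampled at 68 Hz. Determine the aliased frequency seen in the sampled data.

20 Hz

ω = 448π rad/s → f = ω/(2π) = 224 Hz.
224 Hz mod fs = 20 Hz.
20 Hz ≤ fs/2 = 34 Hz, appears at 20 Hz.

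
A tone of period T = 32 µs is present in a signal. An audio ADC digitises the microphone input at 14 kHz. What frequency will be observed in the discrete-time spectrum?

3.25 kHz

T = 32 µs → f = 1/T = 31.25 kHz.
31.25 kHz mod fs = 3.25 kHz.
3.25 kHz ≤ fs/2 = 7 kHz, appears at 3.25 kHz.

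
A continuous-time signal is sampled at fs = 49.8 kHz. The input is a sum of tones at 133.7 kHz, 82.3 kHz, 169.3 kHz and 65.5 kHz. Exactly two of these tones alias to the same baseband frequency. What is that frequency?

fs/2 = 24.9 kHz.
133.7 kHz mod fs = 34.1 kHz.
34.1 kHz > fs/2 = 24.9 kHz, folds to fs − 34.1 kHz = 15.7 kHz.
82.3 kHz mod fs = 32.5 kHz.
32.5 kHz > fs/2 = 24.9 kHz, folds to fs − 32.5 kHz = 17.3 kHz.
169.3 kHz mod fs = 19.9 kHz.
19.9 kHz ≤ fs/2 = 24.9 kHz, appears at 19.9 kHz.
65.5 kHz mod fs = 15.7 kHz.
15.7 kHz ≤ fs/2 = 24.9 kHz, appears at 15.7 kHz.
65.5 kHz and 133.7 kHz both map to 15.7 kHz.

15.7 kHz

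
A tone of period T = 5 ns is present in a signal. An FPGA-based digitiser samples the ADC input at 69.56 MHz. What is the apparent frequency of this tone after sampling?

T = 5 ns → f = 1/T = 200 MHz.
200 MHz mod fs = 60.88 MHz.
60.88 MHz > fs/2 = 34.78 MHz, folds to fs − 60.88 MHz = 8.68 MHz.

8.68 MHz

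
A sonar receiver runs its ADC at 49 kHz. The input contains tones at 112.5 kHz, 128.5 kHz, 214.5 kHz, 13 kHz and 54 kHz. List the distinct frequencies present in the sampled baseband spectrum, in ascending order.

fs/2 = 24.5 kHz.
112.5 kHz mod fs = 14.5 kHz.
14.5 kHz ≤ fs/2 = 24.5 kHz, appears at 14.5 kHz.
128.5 kHz mod fs = 30.5 kHz.
30.5 kHz > fs/2 = 24.5 kHz, folds to fs − 30.5 kHz = 18.5 kHz.
214.5 kHz mod fs = 18.5 kHz.
18.5 kHz ≤ fs/2 = 24.5 kHz, appears at 18.5 kHz.
13 kHz ≤ fs/2 = 24.5 kHz, passes unchanged.
54 kHz mod fs = 5 kHz.
5 kHz ≤ fs/2 = 24.5 kHz, appears at 5 kHz.
Distinct values: {5 kHz, 13 kHz, 14.5 kHz, 18.5 kHz}.

5 kHz, 13 kHz, 14.5 kHz, 18.5 kHz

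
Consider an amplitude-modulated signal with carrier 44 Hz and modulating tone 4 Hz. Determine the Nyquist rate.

96 Hz

AM sidebands sit at fc ± fm = 40 Hz and 48 Hz.
Highest-frequency component: 48 Hz.
Nyquist rate = 2 × 48 Hz = 96 Hz.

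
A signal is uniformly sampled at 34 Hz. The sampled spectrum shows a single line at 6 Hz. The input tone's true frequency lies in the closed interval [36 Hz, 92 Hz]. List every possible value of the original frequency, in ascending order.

Frequencies that alias to 6 Hz are k·fs ± 6 Hz for integer k ≥ 0.
k=0: 6 Hz.
k=1: 28 Hz, 40 Hz.
k=2: 62 Hz, 74 Hz.
k=3: 96 Hz, 108 Hz.
Within [36 Hz, 92 Hz]: 40 Hz, 62 Hz, 74 Hz.

40 Hz, 62 Hz, 74 Hz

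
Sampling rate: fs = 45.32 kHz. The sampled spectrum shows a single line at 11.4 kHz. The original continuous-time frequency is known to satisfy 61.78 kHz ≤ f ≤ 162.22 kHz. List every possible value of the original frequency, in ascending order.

Frequencies that alias to 11.4 kHz are k·fs ± 11.4 kHz for integer k ≥ 0.
k=0: 11.4 kHz.
k=1: 33.92 kHz, 56.72 kHz.
k=2: 79.24 kHz, 102.04 kHz.
k=3: 124.56 kHz, 147.36 kHz.
k=4: 169.88 kHz, 192.68 kHz.
Within [61.78 kHz, 162.22 kHz]: 79.24 kHz, 102.04 kHz, 124.56 kHz, 147.36 kHz.

79.24 kHz, 102.04 kHz, 124.56 kHz, 147.36 kHz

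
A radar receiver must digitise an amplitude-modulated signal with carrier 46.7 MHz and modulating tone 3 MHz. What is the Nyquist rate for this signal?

AM sidebands sit at fc ± fm = 43.7 MHz and 49.7 MHz.
Highest-frequency component: 49.7 MHz.
Nyquist rate = 2 × 49.7 MHz = 99.4 MHz.

99.4 MHz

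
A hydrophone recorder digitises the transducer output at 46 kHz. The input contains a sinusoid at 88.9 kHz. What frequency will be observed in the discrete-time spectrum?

88.9 kHz mod fs = 42.9 kHz.
42.9 kHz > fs/2 = 23 kHz, folds to fs − 42.9 kHz = 3.1 kHz.

3.1 kHz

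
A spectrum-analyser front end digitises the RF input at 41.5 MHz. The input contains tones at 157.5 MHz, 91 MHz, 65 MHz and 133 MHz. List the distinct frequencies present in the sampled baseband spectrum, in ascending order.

fs/2 = 20.75 MHz.
157.5 MHz mod fs = 33 MHz.
33 MHz > fs/2 = 20.75 MHz, folds to fs − 33 MHz = 8.5 MHz.
91 MHz mod fs = 8 MHz.
8 MHz ≤ fs/2 = 20.75 MHz, appears at 8 MHz.
65 MHz mod fs = 23.5 MHz.
23.5 MHz > fs/2 = 20.75 MHz, folds to fs − 23.5 MHz = 18 MHz.
133 MHz mod fs = 8.5 MHz.
8.5 MHz ≤ fs/2 = 20.75 MHz, appears at 8.5 MHz.
Distinct values: {8 MHz, 8.5 MHz, 18 MHz}.

8 MHz, 8.5 MHz, 18 MHz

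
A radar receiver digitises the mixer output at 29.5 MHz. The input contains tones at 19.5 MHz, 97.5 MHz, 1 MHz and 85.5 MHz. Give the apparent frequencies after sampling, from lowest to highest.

1 MHz, 3 MHz, 9 MHz, 10 MHz

fs/2 = 14.75 MHz.
19.5 MHz > fs/2 = 14.75 MHz, folds to fs − 19.5 MHz = 10 MHz.
97.5 MHz mod fs = 9 MHz.
9 MHz ≤ fs/2 = 14.75 MHz, appears at 9 MHz.
1 MHz ≤ fs/2 = 14.75 MHz, passes unchanged.
85.5 MHz mod fs = 26.5 MHz.
26.5 MHz > fs/2 = 14.75 MHz, folds to fs − 26.5 MHz = 3 MHz.
Distinct values: {1 MHz, 3 MHz, 9 MHz, 10 MHz}.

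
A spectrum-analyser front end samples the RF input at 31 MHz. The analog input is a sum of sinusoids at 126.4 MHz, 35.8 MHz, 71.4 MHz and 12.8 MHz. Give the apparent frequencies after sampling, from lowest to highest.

fs/2 = 15.5 MHz.
126.4 MHz mod fs = 2.4 MHz.
2.4 MHz ≤ fs/2 = 15.5 MHz, appears at 2.4 MHz.
35.8 MHz mod fs = 4.8 MHz.
4.8 MHz ≤ fs/2 = 15.5 MHz, appears at 4.8 MHz.
71.4 MHz mod fs = 9.4 MHz.
9.4 MHz ≤ fs/2 = 15.5 MHz, appears at 9.4 MHz.
12.8 MHz ≤ fs/2 = 15.5 MHz, passes unchanged.
Distinct values: {2.4 MHz, 4.8 MHz, 9.4 MHz, 12.8 MHz}.

2.4 MHz, 4.8 MHz, 9.4 MHz, 12.8 MHz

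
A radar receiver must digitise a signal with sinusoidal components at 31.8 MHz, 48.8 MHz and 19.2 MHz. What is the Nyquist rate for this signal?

Highest-frequency component: 48.8 MHz.
Nyquist rate = 2 × 48.8 MHz = 97.6 MHz.

97.6 MHz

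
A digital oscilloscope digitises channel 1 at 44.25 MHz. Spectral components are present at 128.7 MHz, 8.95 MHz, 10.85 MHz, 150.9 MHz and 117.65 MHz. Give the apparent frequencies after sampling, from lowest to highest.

4.05 MHz, 8.95 MHz, 10.85 MHz, 15.1 MHz, 18.15 MHz

fs/2 = 22.125 MHz.
128.7 MHz mod fs = 40.2 MHz.
40.2 MHz > fs/2 = 22.125 MHz, folds to fs − 40.2 MHz = 4.05 MHz.
8.95 MHz ≤ fs/2 = 22.125 MHz, passes unchanged.
10.85 MHz ≤ fs/2 = 22.125 MHz, passes unchanged.
150.9 MHz mod fs = 18.15 MHz.
18.15 MHz ≤ fs/2 = 22.125 MHz, appears at 18.15 MHz.
117.65 MHz mod fs = 29.15 MHz.
29.15 MHz > fs/2 = 22.125 MHz, folds to fs − 29.15 MHz = 15.1 MHz.
Distinct values: {4.05 MHz, 8.95 MHz, 10.85 MHz, 15.1 MHz, 18.15 MHz}.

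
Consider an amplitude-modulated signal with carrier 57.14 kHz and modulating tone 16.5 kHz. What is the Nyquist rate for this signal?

147.28 kHz

AM sidebands sit at fc ± fm = 40.64 kHz and 73.64 kHz.
Highest-frequency component: 73.64 kHz.
Nyquist rate = 2 × 73.64 kHz = 147.28 kHz.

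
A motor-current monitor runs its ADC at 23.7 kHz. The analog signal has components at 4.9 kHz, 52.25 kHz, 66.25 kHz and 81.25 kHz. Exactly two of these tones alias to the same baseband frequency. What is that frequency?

4.85 kHz

fs/2 = 11.85 kHz.
4.9 kHz ≤ fs/2 = 11.85 kHz, passes unchanged.
52.25 kHz mod fs = 4.85 kHz.
4.85 kHz ≤ fs/2 = 11.85 kHz, appears at 4.85 kHz.
66.25 kHz mod fs = 18.85 kHz.
18.85 kHz > fs/2 = 11.85 kHz, folds to fs − 18.85 kHz = 4.85 kHz.
81.25 kHz mod fs = 10.15 kHz.
10.15 kHz ≤ fs/2 = 11.85 kHz, appears at 10.15 kHz.
52.25 kHz and 66.25 kHz both map to 4.85 kHz.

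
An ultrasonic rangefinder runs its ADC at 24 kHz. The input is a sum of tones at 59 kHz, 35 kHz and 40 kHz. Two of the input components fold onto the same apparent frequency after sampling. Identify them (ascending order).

35 kHz, 59 kHz

fs/2 = 12 kHz.
59 kHz mod fs = 11 kHz.
11 kHz ≤ fs/2 = 12 kHz, appears at 11 kHz.
35 kHz mod fs = 11 kHz.
11 kHz ≤ fs/2 = 12 kHz, appears at 11 kHz.
40 kHz mod fs = 16 kHz.
16 kHz > fs/2 = 12 kHz, folds to fs − 16 kHz = 8 kHz.
35 kHz and 59 kHz both map to 11 kHz.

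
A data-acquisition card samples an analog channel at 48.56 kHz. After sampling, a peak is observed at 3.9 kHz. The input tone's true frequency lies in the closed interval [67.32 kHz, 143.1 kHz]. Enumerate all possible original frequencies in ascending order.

93.22 kHz, 101.02 kHz, 141.78 kHz

Frequencies that alias to 3.9 kHz are k·fs ± 3.9 kHz for integer k ≥ 0.
k=0: 3.9 kHz.
k=1: 44.66 kHz, 52.46 kHz.
k=2: 93.22 kHz, 101.02 kHz.
k=3: 141.78 kHz, 149.58 kHz.
k=4: 190.34 kHz, 198.14 kHz.
Within [67.32 kHz, 143.1 kHz]: 93.22 kHz, 101.02 kHz, 141.78 kHz.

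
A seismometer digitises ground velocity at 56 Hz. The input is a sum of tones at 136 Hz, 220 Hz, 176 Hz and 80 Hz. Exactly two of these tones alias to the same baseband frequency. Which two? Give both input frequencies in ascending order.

fs/2 = 28 Hz.
136 Hz mod fs = 24 Hz.
24 Hz ≤ fs/2 = 28 Hz, appears at 24 Hz.
220 Hz mod fs = 52 Hz.
52 Hz > fs/2 = 28 Hz, folds to fs − 52 Hz = 4 Hz.
176 Hz mod fs = 8 Hz.
8 Hz ≤ fs/2 = 28 Hz, appears at 8 Hz.
80 Hz mod fs = 24 Hz.
24 Hz ≤ fs/2 = 28 Hz, appears at 24 Hz.
80 Hz and 136 Hz both map to 24 Hz.

80 Hz, 136 Hz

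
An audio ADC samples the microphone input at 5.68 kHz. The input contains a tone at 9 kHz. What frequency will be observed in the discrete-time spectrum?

9 kHz mod fs = 3.32 kHz.
3.32 kHz > fs/2 = 2.84 kHz, folds to fs − 3.32 kHz = 2.36 kHz.

2.36 kHz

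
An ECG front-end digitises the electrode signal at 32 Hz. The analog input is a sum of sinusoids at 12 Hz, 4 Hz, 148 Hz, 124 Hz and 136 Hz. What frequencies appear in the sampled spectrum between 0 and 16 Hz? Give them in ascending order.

fs/2 = 16 Hz.
12 Hz ≤ fs/2 = 16 Hz, passes unchanged.
4 Hz ≤ fs/2 = 16 Hz, passes unchanged.
148 Hz mod fs = 20 Hz.
20 Hz > fs/2 = 16 Hz, folds to fs − 20 Hz = 12 Hz.
124 Hz mod fs = 28 Hz.
28 Hz > fs/2 = 16 Hz, folds to fs − 28 Hz = 4 Hz.
136 Hz mod fs = 8 Hz.
8 Hz ≤ fs/2 = 16 Hz, appears at 8 Hz.
Distinct values: {4 Hz, 8 Hz, 12 Hz}.

4 Hz, 8 Hz, 12 Hz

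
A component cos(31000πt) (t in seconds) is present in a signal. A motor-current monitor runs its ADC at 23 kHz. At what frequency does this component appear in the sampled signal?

ω = 31000π rad/s → f = ω/(2π) = 15500 Hz = 15.5 kHz.
15.5 kHz > fs/2 = 11.5 kHz, folds to fs − 15.5 kHz = 7.5 kHz.

7.5 kHz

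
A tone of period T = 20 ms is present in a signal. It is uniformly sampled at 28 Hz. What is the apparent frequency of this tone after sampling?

T = 20 ms → f = 1/T = 50 Hz.
50 Hz mod fs = 22 Hz.
22 Hz > fs/2 = 14 Hz, folds to fs − 22 Hz = 6 Hz.

6 Hz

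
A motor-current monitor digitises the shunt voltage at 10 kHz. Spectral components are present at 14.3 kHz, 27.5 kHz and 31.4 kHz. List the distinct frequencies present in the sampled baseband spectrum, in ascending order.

fs/2 = 5 kHz.
14.3 kHz mod fs = 4.3 kHz.
4.3 kHz ≤ fs/2 = 5 kHz, appears at 4.3 kHz.
27.5 kHz mod fs = 7.5 kHz.
7.5 kHz > fs/2 = 5 kHz, folds to fs − 7.5 kHz = 2.5 kHz.
31.4 kHz mod fs = 1.4 kHz.
1.4 kHz ≤ fs/2 = 5 kHz, appears at 1.4 kHz.
Distinct values: {1.4 kHz, 2.5 kHz, 4.3 kHz}.

1.4 kHz, 2.5 kHz, 4.3 kHz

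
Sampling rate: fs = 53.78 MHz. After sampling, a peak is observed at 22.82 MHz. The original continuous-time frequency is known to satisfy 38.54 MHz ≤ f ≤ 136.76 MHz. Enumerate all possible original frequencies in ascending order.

76.6 MHz, 84.74 MHz, 130.38 MHz

Frequencies that alias to 22.82 MHz are k·fs ± 22.82 MHz for integer k ≥ 0.
k=0: 22.82 MHz.
k=1: 30.96 MHz, 76.6 MHz.
k=2: 84.74 MHz, 130.38 MHz.
k=3: 138.52 MHz, 184.16 MHz.
Within [38.54 MHz, 136.76 MHz]: 76.6 MHz, 84.74 MHz, 130.38 MHz.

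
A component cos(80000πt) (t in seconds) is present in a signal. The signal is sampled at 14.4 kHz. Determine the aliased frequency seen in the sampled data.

3.2 kHz

ω = 80000π rad/s → f = ω/(2π) = 40000 Hz = 40 kHz.
40 kHz mod fs = 11.2 kHz.
11.2 kHz > fs/2 = 7.2 kHz, folds to fs − 11.2 kHz = 3.2 kHz.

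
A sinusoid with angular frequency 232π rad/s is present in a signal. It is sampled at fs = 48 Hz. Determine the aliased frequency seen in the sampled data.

ω = 232π rad/s → f = ω/(2π) = 116 Hz.
116 Hz mod fs = 20 Hz.
20 Hz ≤ fs/2 = 24 Hz, appears at 20 Hz.

20 Hz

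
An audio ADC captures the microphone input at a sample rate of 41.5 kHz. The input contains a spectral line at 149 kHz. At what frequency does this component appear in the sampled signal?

149 kHz mod fs = 24.5 kHz.
24.5 kHz > fs/2 = 20.75 kHz, folds to fs − 24.5 kHz = 17 kHz.

17 kHz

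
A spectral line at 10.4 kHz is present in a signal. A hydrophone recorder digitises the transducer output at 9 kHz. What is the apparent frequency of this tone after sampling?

10.4 kHz mod fs = 1.4 kHz.
1.4 kHz ≤ fs/2 = 4.5 kHz, appears at 1.4 kHz.

1.4 kHz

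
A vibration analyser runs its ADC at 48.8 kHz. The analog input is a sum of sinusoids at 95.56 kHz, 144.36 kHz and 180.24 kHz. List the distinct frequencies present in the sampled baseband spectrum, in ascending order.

fs/2 = 24.4 kHz.
95.56 kHz mod fs = 46.76 kHz.
46.76 kHz > fs/2 = 24.4 kHz, folds to fs − 46.76 kHz = 2.04 kHz.
144.36 kHz mod fs = 46.76 kHz.
46.76 kHz > fs/2 = 24.4 kHz, folds to fs − 46.76 kHz = 2.04 kHz.
180.24 kHz mod fs = 33.84 kHz.
33.84 kHz > fs/2 = 24.4 kHz, folds to fs − 33.84 kHz = 14.96 kHz.
Distinct values: {2.04 kHz, 14.96 kHz}.

2.04 kHz, 14.96 kHz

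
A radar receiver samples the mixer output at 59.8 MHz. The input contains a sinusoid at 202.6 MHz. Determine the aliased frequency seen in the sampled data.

23.2 MHz

202.6 MHz mod fs = 23.2 MHz.
23.2 MHz ≤ fs/2 = 29.9 MHz, appears at 23.2 MHz.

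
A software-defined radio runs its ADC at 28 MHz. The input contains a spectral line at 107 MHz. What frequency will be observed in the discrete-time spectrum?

107 MHz mod fs = 23 MHz.
23 MHz > fs/2 = 14 MHz, folds to fs − 23 MHz = 5 MHz.

5 MHz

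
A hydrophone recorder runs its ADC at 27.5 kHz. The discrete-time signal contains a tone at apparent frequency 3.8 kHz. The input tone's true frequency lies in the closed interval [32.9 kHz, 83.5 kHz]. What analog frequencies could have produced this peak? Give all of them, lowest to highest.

Frequencies that alias to 3.8 kHz are k·fs ± 3.8 kHz for integer k ≥ 0.
k=0: 3.8 kHz.
k=1: 23.7 kHz, 31.3 kHz.
k=2: 51.2 kHz, 58.8 kHz.
k=3: 78.7 kHz, 86.3 kHz.
k=4: 106.2 kHz, 113.8 kHz.
Within [32.9 kHz, 83.5 kHz]: 51.2 kHz, 58.8 kHz, 78.7 kHz.

51.2 kHz, 58.8 kHz, 78.7 kHz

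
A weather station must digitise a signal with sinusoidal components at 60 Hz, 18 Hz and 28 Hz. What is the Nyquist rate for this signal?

Highest-frequency component: 60 Hz.
Nyquist rate = 2 × 60 Hz = 120 Hz.

120 Hz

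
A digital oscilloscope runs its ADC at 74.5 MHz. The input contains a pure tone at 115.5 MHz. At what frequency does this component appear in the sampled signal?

115.5 MHz mod fs = 41 MHz.
41 MHz > fs/2 = 37.25 MHz, folds to fs − 41 MHz = 33.5 MHz.

33.5 MHz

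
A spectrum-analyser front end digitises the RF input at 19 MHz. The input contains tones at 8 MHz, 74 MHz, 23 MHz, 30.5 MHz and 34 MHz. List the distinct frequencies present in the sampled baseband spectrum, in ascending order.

fs/2 = 9.5 MHz.
8 MHz ≤ fs/2 = 9.5 MHz, passes unchanged.
74 MHz mod fs = 17 MHz.
17 MHz > fs/2 = 9.5 MHz, folds to fs − 17 MHz = 2 MHz.
23 MHz mod fs = 4 MHz.
4 MHz ≤ fs/2 = 9.5 MHz, appears at 4 MHz.
30.5 MHz mod fs = 11.5 MHz.
11.5 MHz > fs/2 = 9.5 MHz, folds to fs − 11.5 MHz = 7.5 MHz.
34 MHz mod fs = 15 MHz.
15 MHz > fs/2 = 9.5 MHz, folds to fs − 15 MHz = 4 MHz.
Distinct values: {2 MHz, 4 MHz, 7.5 MHz, 8 MHz}.

2 MHz, 4 MHz, 7.5 MHz, 8 MHz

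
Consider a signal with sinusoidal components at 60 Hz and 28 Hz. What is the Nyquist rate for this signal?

Highest-frequency component: 60 Hz.
Nyquist rate = 2 × 60 Hz = 120 Hz.

120 Hz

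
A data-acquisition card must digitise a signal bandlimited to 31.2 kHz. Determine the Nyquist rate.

Nyquist rate = 2 × 31.2 kHz = 62.4 kHz.

62.4 kHz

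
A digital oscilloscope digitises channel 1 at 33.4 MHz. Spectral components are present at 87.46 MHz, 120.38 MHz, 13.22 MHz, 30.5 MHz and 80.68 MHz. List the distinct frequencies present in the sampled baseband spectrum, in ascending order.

fs/2 = 16.7 MHz.
87.46 MHz mod fs = 20.66 MHz.
20.66 MHz > fs/2 = 16.7 MHz, folds to fs − 20.66 MHz = 12.74 MHz.
120.38 MHz mod fs = 20.18 MHz.
20.18 MHz > fs/2 = 16.7 MHz, folds to fs − 20.18 MHz = 13.22 MHz.
13.22 MHz ≤ fs/2 = 16.7 MHz, passes unchanged.
30.5 MHz > fs/2 = 16.7 MHz, folds to fs − 30.5 MHz = 2.9 MHz.
80.68 MHz mod fs = 13.88 MHz.
13.88 MHz ≤ fs/2 = 16.7 MHz, appears at 13.88 MHz.
Distinct values: {2.9 MHz, 12.74 MHz, 13.22 MHz, 13.88 MHz}.

2.9 MHz, 12.74 MHz, 13.22 MHz, 13.88 MHz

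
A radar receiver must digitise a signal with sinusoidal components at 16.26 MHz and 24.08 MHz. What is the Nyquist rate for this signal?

48.16 MHz

Highest-frequency component: 24.08 MHz.
Nyquist rate = 2 × 24.08 MHz = 48.16 MHz.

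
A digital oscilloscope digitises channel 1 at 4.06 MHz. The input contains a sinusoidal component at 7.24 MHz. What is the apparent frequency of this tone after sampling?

7.24 MHz mod fs = 3.18 MHz.
3.18 MHz > fs/2 = 2.03 MHz, folds to fs − 3.18 MHz = 0.88 MHz.

0.88 MHz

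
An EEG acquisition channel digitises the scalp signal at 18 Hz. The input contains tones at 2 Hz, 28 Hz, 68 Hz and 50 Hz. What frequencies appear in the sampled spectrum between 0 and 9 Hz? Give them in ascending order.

fs/2 = 9 Hz.
2 Hz ≤ fs/2 = 9 Hz, passes unchanged.
28 Hz mod fs = 10 Hz.
10 Hz > fs/2 = 9 Hz, folds to fs − 10 Hz = 8 Hz.
68 Hz mod fs = 14 Hz.
14 Hz > fs/2 = 9 Hz, folds to fs − 14 Hz = 4 Hz.
50 Hz mod fs = 14 Hz.
14 Hz > fs/2 = 9 Hz, folds to fs − 14 Hz = 4 Hz.
Distinct values: {2 Hz, 4 Hz, 8 Hz}.

2 Hz, 4 Hz, 8 Hz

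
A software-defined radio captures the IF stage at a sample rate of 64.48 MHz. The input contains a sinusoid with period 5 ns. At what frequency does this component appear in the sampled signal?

6.56 MHz

T = 5 ns → f = 1/T = 200 MHz.
200 MHz mod fs = 6.56 MHz.
6.56 MHz ≤ fs/2 = 32.24 MHz, appears at 6.56 MHz.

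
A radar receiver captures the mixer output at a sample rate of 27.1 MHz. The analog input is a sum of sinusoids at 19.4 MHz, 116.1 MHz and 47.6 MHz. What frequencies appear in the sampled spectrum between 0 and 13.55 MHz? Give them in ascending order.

fs/2 = 13.55 MHz.
19.4 MHz > fs/2 = 13.55 MHz, folds to fs − 19.4 MHz = 7.7 MHz.
116.1 MHz mod fs = 7.7 MHz.
7.7 MHz ≤ fs/2 = 13.55 MHz, appears at 7.7 MHz.
47.6 MHz mod fs = 20.5 MHz.
20.5 MHz > fs/2 = 13.55 MHz, folds to fs − 20.5 MHz = 6.6 MHz.
Distinct values: {6.6 MHz, 7.7 MHz}.

6.6 MHz, 7.7 MHz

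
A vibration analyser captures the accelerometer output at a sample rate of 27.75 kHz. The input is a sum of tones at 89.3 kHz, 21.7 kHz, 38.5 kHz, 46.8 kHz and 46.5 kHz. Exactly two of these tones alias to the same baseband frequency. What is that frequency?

fs/2 = 13.875 kHz.
89.3 kHz mod fs = 6.05 kHz.
6.05 kHz ≤ fs/2 = 13.875 kHz, appears at 6.05 kHz.
21.7 kHz > fs/2 = 13.875 kHz, folds to fs − 21.7 kHz = 6.05 kHz.
38.5 kHz mod fs = 10.75 kHz.
10.75 kHz ≤ fs/2 = 13.875 kHz, appears at 10.75 kHz.
46.8 kHz mod fs = 19.05 kHz.
19.05 kHz > fs/2 = 13.875 kHz, folds to fs − 19.05 kHz = 8.7 kHz.
46.5 kHz mod fs = 18.75 kHz.
18.75 kHz > fs/2 = 13.875 kHz, folds to fs − 18.75 kHz = 9 kHz.
21.7 kHz and 89.3 kHz both map to 6.05 kHz.

6.05 kHz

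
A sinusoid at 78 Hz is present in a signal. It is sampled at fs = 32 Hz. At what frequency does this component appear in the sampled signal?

14 Hz

78 Hz mod fs = 14 Hz.
14 Hz ≤ fs/2 = 16 Hz, appears at 14 Hz.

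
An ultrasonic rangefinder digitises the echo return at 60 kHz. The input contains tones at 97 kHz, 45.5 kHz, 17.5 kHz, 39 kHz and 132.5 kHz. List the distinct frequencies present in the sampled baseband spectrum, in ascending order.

12.5 kHz, 14.5 kHz, 17.5 kHz, 21 kHz, 23 kHz

fs/2 = 30 kHz.
97 kHz mod fs = 37 kHz.
37 kHz > fs/2 = 30 kHz, folds to fs − 37 kHz = 23 kHz.
45.5 kHz > fs/2 = 30 kHz, folds to fs − 45.5 kHz = 14.5 kHz.
17.5 kHz ≤ fs/2 = 30 kHz, passes unchanged.
39 kHz > fs/2 = 30 kHz, folds to fs − 39 kHz = 21 kHz.
132.5 kHz mod fs = 12.5 kHz.
12.5 kHz ≤ fs/2 = 30 kHz, appears at 12.5 kHz.
Distinct values: {12.5 kHz, 14.5 kHz, 17.5 kHz, 21 kHz, 23 kHz}.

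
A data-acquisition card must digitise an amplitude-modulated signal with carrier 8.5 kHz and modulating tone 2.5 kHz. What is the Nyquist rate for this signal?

22 kHz

AM sidebands sit at fc ± fm = 6 kHz and 11 kHz.
Highest-frequency component: 11 kHz.
Nyquist rate = 2 × 11 kHz = 22 kHz.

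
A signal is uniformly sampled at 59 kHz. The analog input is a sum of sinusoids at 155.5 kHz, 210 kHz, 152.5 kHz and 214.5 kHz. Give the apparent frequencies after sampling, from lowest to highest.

21.5 kHz, 24.5 kHz, 26 kHz

fs/2 = 29.5 kHz.
155.5 kHz mod fs = 37.5 kHz.
37.5 kHz > fs/2 = 29.5 kHz, folds to fs − 37.5 kHz = 21.5 kHz.
210 kHz mod fs = 33 kHz.
33 kHz > fs/2 = 29.5 kHz, folds to fs − 33 kHz = 26 kHz.
152.5 kHz mod fs = 34.5 kHz.
34.5 kHz > fs/2 = 29.5 kHz, folds to fs − 34.5 kHz = 24.5 kHz.
214.5 kHz mod fs = 37.5 kHz.
37.5 kHz > fs/2 = 29.5 kHz, folds to fs − 37.5 kHz = 21.5 kHz.
Distinct values: {21.5 kHz, 24.5 kHz, 26 kHz}.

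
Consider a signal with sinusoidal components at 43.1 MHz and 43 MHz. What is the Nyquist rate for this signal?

Highest-frequency component: 43.1 MHz.
Nyquist rate = 2 × 43.1 MHz = 86.2 MHz.

86.2 MHz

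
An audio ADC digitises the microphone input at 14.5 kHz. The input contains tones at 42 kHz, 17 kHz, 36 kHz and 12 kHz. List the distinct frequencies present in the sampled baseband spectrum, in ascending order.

1.5 kHz, 2.5 kHz, 7 kHz

fs/2 = 7.25 kHz.
42 kHz mod fs = 13 kHz.
13 kHz > fs/2 = 7.25 kHz, folds to fs − 13 kHz = 1.5 kHz.
17 kHz mod fs = 2.5 kHz.
2.5 kHz ≤ fs/2 = 7.25 kHz, appears at 2.5 kHz.
36 kHz mod fs = 7 kHz.
7 kHz ≤ fs/2 = 7.25 kHz, appears at 7 kHz.
12 kHz > fs/2 = 7.25 kHz, folds to fs − 12 kHz = 2.5 kHz.
Distinct values: {1.5 kHz, 2.5 kHz, 7 kHz}.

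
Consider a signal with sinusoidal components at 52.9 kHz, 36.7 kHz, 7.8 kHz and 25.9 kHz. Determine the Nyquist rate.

105.8 kHz

Highest-frequency component: 52.9 kHz.
Nyquist rate = 2 × 52.9 kHz = 105.8 kHz.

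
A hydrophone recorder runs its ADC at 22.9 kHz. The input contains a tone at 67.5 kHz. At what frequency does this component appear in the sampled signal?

1.2 kHz

67.5 kHz mod fs = 21.7 kHz.
21.7 kHz > fs/2 = 11.45 kHz, folds to fs − 21.7 kHz = 1.2 kHz.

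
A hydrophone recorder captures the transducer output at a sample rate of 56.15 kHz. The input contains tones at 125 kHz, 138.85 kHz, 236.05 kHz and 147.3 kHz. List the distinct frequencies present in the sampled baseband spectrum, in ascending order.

11.45 kHz, 12.7 kHz, 21.15 kHz, 26.55 kHz

fs/2 = 28.075 kHz.
125 kHz mod fs = 12.7 kHz.
12.7 kHz ≤ fs/2 = 28.075 kHz, appears at 12.7 kHz.
138.85 kHz mod fs = 26.55 kHz.
26.55 kHz ≤ fs/2 = 28.075 kHz, appears at 26.55 kHz.
236.05 kHz mod fs = 11.45 kHz.
11.45 kHz ≤ fs/2 = 28.075 kHz, appears at 11.45 kHz.
147.3 kHz mod fs = 35 kHz.
35 kHz > fs/2 = 28.075 kHz, folds to fs − 35 kHz = 21.15 kHz.
Distinct values: {11.45 kHz, 12.7 kHz, 21.15 kHz, 26.55 kHz}.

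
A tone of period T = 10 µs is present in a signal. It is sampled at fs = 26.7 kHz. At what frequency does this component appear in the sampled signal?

T = 10 µs → f = 1/T = 100 kHz.
100 kHz mod fs = 19.9 kHz.
19.9 kHz > fs/2 = 13.35 kHz, folds to fs − 19.9 kHz = 6.8 kHz.

6.8 kHz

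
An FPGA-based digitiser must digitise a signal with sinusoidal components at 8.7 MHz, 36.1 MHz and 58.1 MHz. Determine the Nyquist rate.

116.2 MHz

Highest-frequency component: 58.1 MHz.
Nyquist rate = 2 × 58.1 MHz = 116.2 MHz.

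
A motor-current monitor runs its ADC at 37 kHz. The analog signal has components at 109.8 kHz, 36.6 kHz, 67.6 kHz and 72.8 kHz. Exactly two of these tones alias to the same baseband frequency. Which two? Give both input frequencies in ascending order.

72.8 kHz, 109.8 kHz

fs/2 = 18.5 kHz.
109.8 kHz mod fs = 35.8 kHz.
35.8 kHz > fs/2 = 18.5 kHz, folds to fs − 35.8 kHz = 1.2 kHz.
36.6 kHz > fs/2 = 18.5 kHz, folds to fs − 36.6 kHz = 0.4 kHz.
67.6 kHz mod fs = 30.6 kHz.
30.6 kHz > fs/2 = 18.5 kHz, folds to fs − 30.6 kHz = 6.4 kHz.
72.8 kHz mod fs = 35.8 kHz.
35.8 kHz > fs/2 = 18.5 kHz, folds to fs − 35.8 kHz = 1.2 kHz.
72.8 kHz and 109.8 kHz both map to 1.2 kHz.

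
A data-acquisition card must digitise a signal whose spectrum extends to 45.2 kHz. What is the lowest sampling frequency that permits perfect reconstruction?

Nyquist rate = 2 × 45.2 kHz = 90.4 kHz.

90.4 kHz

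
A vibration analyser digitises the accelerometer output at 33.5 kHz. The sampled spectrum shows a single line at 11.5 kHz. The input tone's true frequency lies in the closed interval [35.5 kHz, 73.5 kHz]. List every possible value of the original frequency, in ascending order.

Frequencies that alias to 11.5 kHz are k·fs ± 11.5 kHz for integer k ≥ 0.
k=0: 11.5 kHz.
k=1: 22 kHz, 45 kHz.
k=2: 55.5 kHz, 78.5 kHz.
k=3: 89 kHz, 112 kHz.
Within [35.5 kHz, 73.5 kHz]: 45 kHz, 55.5 kHz.

45 kHz, 55.5 kHz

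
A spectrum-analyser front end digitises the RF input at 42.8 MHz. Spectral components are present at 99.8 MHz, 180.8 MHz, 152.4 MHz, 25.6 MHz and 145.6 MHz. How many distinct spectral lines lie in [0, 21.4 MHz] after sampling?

4

fs/2 = 21.4 MHz.
99.8 MHz mod fs = 14.2 MHz.
14.2 MHz ≤ fs/2 = 21.4 MHz, appears at 14.2 MHz.
180.8 MHz mod fs = 9.6 MHz.
9.6 MHz ≤ fs/2 = 21.4 MHz, appears at 9.6 MHz.
152.4 MHz mod fs = 24 MHz.
24 MHz > fs/2 = 21.4 MHz, folds to fs − 24 MHz = 18.8 MHz.
25.6 MHz > fs/2 = 21.4 MHz, folds to fs − 25.6 MHz = 17.2 MHz.
145.6 MHz mod fs = 17.2 MHz.
17.2 MHz ≤ fs/2 = 21.4 MHz, appears at 17.2 MHz.
Distinct values: {9.6 MHz, 14.2 MHz, 17.2 MHz, 18.8 MHz} → 4.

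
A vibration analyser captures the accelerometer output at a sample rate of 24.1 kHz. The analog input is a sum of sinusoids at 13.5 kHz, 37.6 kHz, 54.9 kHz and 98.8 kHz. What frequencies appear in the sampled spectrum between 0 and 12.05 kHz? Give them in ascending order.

2.4 kHz, 6.7 kHz, 10.6 kHz

fs/2 = 12.05 kHz.
13.5 kHz > fs/2 = 12.05 kHz, folds to fs − 13.5 kHz = 10.6 kHz.
37.6 kHz mod fs = 13.5 kHz.
13.5 kHz > fs/2 = 12.05 kHz, folds to fs − 13.5 kHz = 10.6 kHz.
54.9 kHz mod fs = 6.7 kHz.
6.7 kHz ≤ fs/2 = 12.05 kHz, appears at 6.7 kHz.
98.8 kHz mod fs = 2.4 kHz.
2.4 kHz ≤ fs/2 = 12.05 kHz, appears at 2.4 kHz.
Distinct values: {2.4 kHz, 6.7 kHz, 10.6 kHz}.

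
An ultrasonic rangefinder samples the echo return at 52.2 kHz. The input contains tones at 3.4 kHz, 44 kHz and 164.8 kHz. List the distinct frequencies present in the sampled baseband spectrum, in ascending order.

fs/2 = 26.1 kHz.
3.4 kHz ≤ fs/2 = 26.1 kHz, passes unchanged.
44 kHz > fs/2 = 26.1 kHz, folds to fs − 44 kHz = 8.2 kHz.
164.8 kHz mod fs = 8.2 kHz.
8.2 kHz ≤ fs/2 = 26.1 kHz, appears at 8.2 kHz.
Distinct values: {3.4 kHz, 8.2 kHz}.

3.4 kHz, 8.2 kHz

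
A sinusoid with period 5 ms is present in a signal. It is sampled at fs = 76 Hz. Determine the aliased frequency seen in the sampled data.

T = 5 ms → f = 1/T = 200 Hz.
200 Hz mod fs = 48 Hz.
48 Hz > fs/2 = 38 Hz, folds to fs − 48 Hz = 28 Hz.

28 Hz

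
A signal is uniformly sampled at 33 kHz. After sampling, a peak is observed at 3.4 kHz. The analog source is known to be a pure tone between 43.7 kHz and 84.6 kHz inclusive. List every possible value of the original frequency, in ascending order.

Frequencies that alias to 3.4 kHz are k·fs ± 3.4 kHz for integer k ≥ 0.
k=0: 3.4 kHz.
k=1: 29.6 kHz, 36.4 kHz.
k=2: 62.6 kHz, 69.4 kHz.
k=3: 95.6 kHz, 102.4 kHz.
Within [43.7 kHz, 84.6 kHz]: 62.6 kHz, 69.4 kHz.

62.6 kHz, 69.4 kHz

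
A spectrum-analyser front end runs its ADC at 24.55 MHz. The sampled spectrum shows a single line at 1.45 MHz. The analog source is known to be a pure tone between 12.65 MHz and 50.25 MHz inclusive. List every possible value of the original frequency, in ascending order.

23.1 MHz, 26 MHz, 47.65 MHz

Frequencies that alias to 1.45 MHz are k·fs ± 1.45 MHz for integer k ≥ 0.
k=0: 1.45 MHz.
k=1: 23.1 MHz, 26 MHz.
k=2: 47.65 MHz, 50.55 MHz.
k=3: 72.2 MHz, 75.1 MHz.
Within [12.65 MHz, 50.25 MHz]: 23.1 MHz, 26 MHz, 47.65 MHz.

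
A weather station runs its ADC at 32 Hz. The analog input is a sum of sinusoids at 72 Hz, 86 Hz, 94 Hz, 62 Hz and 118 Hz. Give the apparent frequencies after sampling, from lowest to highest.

2 Hz, 8 Hz, 10 Hz

fs/2 = 16 Hz.
72 Hz mod fs = 8 Hz.
8 Hz ≤ fs/2 = 16 Hz, appears at 8 Hz.
86 Hz mod fs = 22 Hz.
22 Hz > fs/2 = 16 Hz, folds to fs − 22 Hz = 10 Hz.
94 Hz mod fs = 30 Hz.
30 Hz > fs/2 = 16 Hz, folds to fs − 30 Hz = 2 Hz.
62 Hz mod fs = 30 Hz.
30 Hz > fs/2 = 16 Hz, folds to fs − 30 Hz = 2 Hz.
118 Hz mod fs = 22 Hz.
22 Hz > fs/2 = 16 Hz, folds to fs − 22 Hz = 10 Hz.
Distinct values: {2 Hz, 8 Hz, 10 Hz}.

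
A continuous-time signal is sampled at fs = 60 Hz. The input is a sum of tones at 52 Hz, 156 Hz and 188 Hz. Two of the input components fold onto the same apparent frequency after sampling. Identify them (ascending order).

fs/2 = 30 Hz.
52 Hz > fs/2 = 30 Hz, folds to fs − 52 Hz = 8 Hz.
156 Hz mod fs = 36 Hz.
36 Hz > fs/2 = 30 Hz, folds to fs − 36 Hz = 24 Hz.
188 Hz mod fs = 8 Hz.
8 Hz ≤ fs/2 = 30 Hz, appears at 8 Hz.
52 Hz and 188 Hz both map to 8 Hz.

52 Hz, 188 Hz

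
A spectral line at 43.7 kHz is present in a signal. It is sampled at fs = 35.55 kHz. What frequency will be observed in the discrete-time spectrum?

8.15 kHz

43.7 kHz mod fs = 8.15 kHz.
8.15 kHz ≤ fs/2 = 17.775 kHz, appears at 8.15 kHz.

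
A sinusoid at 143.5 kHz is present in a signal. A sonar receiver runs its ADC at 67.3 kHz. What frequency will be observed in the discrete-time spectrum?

8.9 kHz

143.5 kHz mod fs = 8.9 kHz.
8.9 kHz ≤ fs/2 = 33.65 kHz, appears at 8.9 kHz.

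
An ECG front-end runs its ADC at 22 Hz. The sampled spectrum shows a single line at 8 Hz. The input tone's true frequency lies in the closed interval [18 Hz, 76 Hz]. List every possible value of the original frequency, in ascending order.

30 Hz, 36 Hz, 52 Hz, 58 Hz, 74 Hz

Frequencies that alias to 8 Hz are k·fs ± 8 Hz for integer k ≥ 0.
k=0: 8 Hz.
k=1: 14 Hz, 30 Hz.
k=2: 36 Hz, 52 Hz.
k=3: 58 Hz, 74 Hz.
k=4: 80 Hz, 96 Hz.
Within [18 Hz, 76 Hz]: 30 Hz, 36 Hz, 52 Hz, 58 Hz, 74 Hz.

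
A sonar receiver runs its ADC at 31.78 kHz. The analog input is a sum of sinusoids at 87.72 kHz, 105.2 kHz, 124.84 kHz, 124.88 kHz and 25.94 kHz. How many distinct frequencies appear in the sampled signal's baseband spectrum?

5

fs/2 = 15.89 kHz.
87.72 kHz mod fs = 24.16 kHz.
24.16 kHz > fs/2 = 15.89 kHz, folds to fs − 24.16 kHz = 7.62 kHz.
105.2 kHz mod fs = 9.86 kHz.
9.86 kHz ≤ fs/2 = 15.89 kHz, appears at 9.86 kHz.
124.84 kHz mod fs = 29.5 kHz.
29.5 kHz > fs/2 = 15.89 kHz, folds to fs − 29.5 kHz = 2.28 kHz.
124.88 kHz mod fs = 29.54 kHz.
29.54 kHz > fs/2 = 15.89 kHz, folds to fs − 29.54 kHz = 2.24 kHz.
25.94 kHz > fs/2 = 15.89 kHz, folds to fs − 25.94 kHz = 5.84 kHz.
Distinct values: {2.24 kHz, 2.28 kHz, 5.84 kHz, 7.62 kHz, 9.86 kHz} → 5.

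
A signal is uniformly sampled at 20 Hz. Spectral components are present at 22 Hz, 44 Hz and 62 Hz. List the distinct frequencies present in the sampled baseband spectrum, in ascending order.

2 Hz, 4 Hz

fs/2 = 10 Hz.
22 Hz mod fs = 2 Hz.
2 Hz ≤ fs/2 = 10 Hz, appears at 2 Hz.
44 Hz mod fs = 4 Hz.
4 Hz ≤ fs/2 = 10 Hz, appears at 4 Hz.
62 Hz mod fs = 2 Hz.
2 Hz ≤ fs/2 = 10 Hz, appears at 2 Hz.
Distinct values: {2 Hz, 4 Hz}.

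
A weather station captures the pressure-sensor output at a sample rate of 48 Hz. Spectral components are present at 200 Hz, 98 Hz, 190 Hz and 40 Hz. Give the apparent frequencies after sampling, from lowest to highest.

2 Hz, 8 Hz

fs/2 = 24 Hz.
200 Hz mod fs = 8 Hz.
8 Hz ≤ fs/2 = 24 Hz, appears at 8 Hz.
98 Hz mod fs = 2 Hz.
2 Hz ≤ fs/2 = 24 Hz, appears at 2 Hz.
190 Hz mod fs = 46 Hz.
46 Hz > fs/2 = 24 Hz, folds to fs − 46 Hz = 2 Hz.
40 Hz > fs/2 = 24 Hz, folds to fs − 40 Hz = 8 Hz.
Distinct values: {2 Hz, 8 Hz}.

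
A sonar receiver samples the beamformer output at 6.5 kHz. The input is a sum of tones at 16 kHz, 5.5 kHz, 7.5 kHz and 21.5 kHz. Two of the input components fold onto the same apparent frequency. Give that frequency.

1 kHz

fs/2 = 3.25 kHz.
16 kHz mod fs = 3 kHz.
3 kHz ≤ fs/2 = 3.25 kHz, appears at 3 kHz.
5.5 kHz > fs/2 = 3.25 kHz, folds to fs − 5.5 kHz = 1 kHz.
7.5 kHz mod fs = 1 kHz.
1 kHz ≤ fs/2 = 3.25 kHz, appears at 1 kHz.
21.5 kHz mod fs = 2 kHz.
2 kHz ≤ fs/2 = 3.25 kHz, appears at 2 kHz.
5.5 kHz and 7.5 kHz both map to 1 kHz.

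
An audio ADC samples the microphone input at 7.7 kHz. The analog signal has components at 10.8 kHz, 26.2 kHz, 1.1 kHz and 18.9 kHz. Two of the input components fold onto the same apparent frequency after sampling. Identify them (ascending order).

10.8 kHz, 26.2 kHz

fs/2 = 3.85 kHz.
10.8 kHz mod fs = 3.1 kHz.
3.1 kHz ≤ fs/2 = 3.85 kHz, appears at 3.1 kHz.
26.2 kHz mod fs = 3.1 kHz.
3.1 kHz ≤ fs/2 = 3.85 kHz, appears at 3.1 kHz.
1.1 kHz ≤ fs/2 = 3.85 kHz, passes unchanged.
18.9 kHz mod fs = 3.5 kHz.
3.5 kHz ≤ fs/2 = 3.85 kHz, appears at 3.5 kHz.
10.8 kHz and 26.2 kHz both map to 3.1 kHz.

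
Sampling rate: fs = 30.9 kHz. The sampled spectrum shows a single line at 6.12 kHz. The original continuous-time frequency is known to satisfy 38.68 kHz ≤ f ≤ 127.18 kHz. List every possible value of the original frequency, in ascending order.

Frequencies that alias to 6.12 kHz are k·fs ± 6.12 kHz for integer k ≥ 0.
k=0: 6.12 kHz.
k=1: 24.78 kHz, 37.02 kHz.
k=2: 55.68 kHz, 67.92 kHz.
k=3: 86.58 kHz, 98.82 kHz.
k=4: 117.48 kHz, 129.72 kHz.
k=5: 148.38 kHz, 160.62 kHz.
Within [38.68 kHz, 127.18 kHz]: 55.68 kHz, 67.92 kHz, 86.58 kHz, 98.82 kHz, 117.48 kHz.

55.68 kHz, 67.92 kHz, 86.58 kHz, 98.82 kHz, 117.48 kHz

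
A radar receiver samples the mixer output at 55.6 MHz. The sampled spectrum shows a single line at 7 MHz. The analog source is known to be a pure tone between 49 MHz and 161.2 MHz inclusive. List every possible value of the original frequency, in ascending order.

62.6 MHz, 104.2 MHz, 118.2 MHz, 159.8 MHz

Frequencies that alias to 7 MHz are k·fs ± 7 MHz for integer k ≥ 0.
k=0: 7 MHz.
k=1: 48.6 MHz, 62.6 MHz.
k=2: 104.2 MHz, 118.2 MHz.
k=3: 159.8 MHz, 173.8 MHz.
k=4: 215.4 MHz, 229.4 MHz.
Within [49 MHz, 161.2 MHz]: 62.6 MHz, 104.2 MHz, 118.2 MHz, 159.8 MHz.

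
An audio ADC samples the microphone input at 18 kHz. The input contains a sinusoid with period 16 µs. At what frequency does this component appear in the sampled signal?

8.5 kHz

T = 16 µs → f = 1/T = 62.5 kHz.
62.5 kHz mod fs = 8.5 kHz.
8.5 kHz ≤ fs/2 = 9 kHz, appears at 8.5 kHz.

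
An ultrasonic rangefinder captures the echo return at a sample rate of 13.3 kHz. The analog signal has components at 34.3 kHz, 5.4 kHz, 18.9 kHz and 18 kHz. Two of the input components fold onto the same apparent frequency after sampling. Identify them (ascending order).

fs/2 = 6.65 kHz.
34.3 kHz mod fs = 7.7 kHz.
7.7 kHz > fs/2 = 6.65 kHz, folds to fs − 7.7 kHz = 5.6 kHz.
5.4 kHz ≤ fs/2 = 6.65 kHz, passes unchanged.
18.9 kHz mod fs = 5.6 kHz.
5.6 kHz ≤ fs/2 = 6.65 kHz, appears at 5.6 kHz.
18 kHz mod fs = 4.7 kHz.
4.7 kHz ≤ fs/2 = 6.65 kHz, appears at 4.7 kHz.
18.9 kHz and 34.3 kHz both map to 5.6 kHz.

18.9 kHz, 34.3 kHz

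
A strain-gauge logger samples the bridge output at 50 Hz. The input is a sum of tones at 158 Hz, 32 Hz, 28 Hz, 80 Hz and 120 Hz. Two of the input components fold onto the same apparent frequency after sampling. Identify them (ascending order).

80 Hz, 120 Hz

fs/2 = 25 Hz.
158 Hz mod fs = 8 Hz.
8 Hz ≤ fs/2 = 25 Hz, appears at 8 Hz.
32 Hz > fs/2 = 25 Hz, folds to fs − 32 Hz = 18 Hz.
28 Hz > fs/2 = 25 Hz, folds to fs − 28 Hz = 22 Hz.
80 Hz mod fs = 30 Hz.
30 Hz > fs/2 = 25 Hz, folds to fs − 30 Hz = 20 Hz.
120 Hz mod fs = 20 Hz.
20 Hz ≤ fs/2 = 25 Hz, appears at 20 Hz.
80 Hz and 120 Hz both map to 20 Hz.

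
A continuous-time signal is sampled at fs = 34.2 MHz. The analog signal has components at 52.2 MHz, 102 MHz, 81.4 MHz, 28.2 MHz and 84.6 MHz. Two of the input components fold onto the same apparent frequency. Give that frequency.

16.2 MHz

fs/2 = 17.1 MHz.
52.2 MHz mod fs = 18 MHz.
18 MHz > fs/2 = 17.1 MHz, folds to fs − 18 MHz = 16.2 MHz.
102 MHz mod fs = 33.6 MHz.
33.6 MHz > fs/2 = 17.1 MHz, folds to fs − 33.6 MHz = 0.6 MHz.
81.4 MHz mod fs = 13 MHz.
13 MHz ≤ fs/2 = 17.1 MHz, appears at 13 MHz.
28.2 MHz > fs/2 = 17.1 MHz, folds to fs − 28.2 MHz = 6 MHz.
84.6 MHz mod fs = 16.2 MHz.
16.2 MHz ≤ fs/2 = 17.1 MHz, appears at 16.2 MHz.
52.2 MHz and 84.6 MHz both map to 16.2 MHz.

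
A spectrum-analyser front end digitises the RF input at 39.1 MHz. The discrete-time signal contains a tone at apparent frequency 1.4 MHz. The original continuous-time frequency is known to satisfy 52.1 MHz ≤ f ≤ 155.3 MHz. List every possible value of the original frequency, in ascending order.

76.8 MHz, 79.6 MHz, 115.9 MHz, 118.7 MHz, 155 MHz

Frequencies that alias to 1.4 MHz are k·fs ± 1.4 MHz for integer k ≥ 0.
k=0: 1.4 MHz.
k=1: 37.7 MHz, 40.5 MHz.
k=2: 76.8 MHz, 79.6 MHz.
k=3: 115.9 MHz, 118.7 MHz.
k=4: 155 MHz, 157.8 MHz.
k=5: 194.1 MHz, 196.9 MHz.
Within [52.1 MHz, 155.3 MHz]: 76.8 MHz, 79.6 MHz, 115.9 MHz, 118.7 MHz, 155 MHz.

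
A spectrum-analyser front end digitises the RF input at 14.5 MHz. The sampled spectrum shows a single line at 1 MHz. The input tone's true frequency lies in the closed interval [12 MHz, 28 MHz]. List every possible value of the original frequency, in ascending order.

Frequencies that alias to 1 MHz are k·fs ± 1 MHz for integer k ≥ 0.
k=0: 1 MHz.
k=1: 13.5 MHz, 15.5 MHz.
k=2: 28 MHz, 30 MHz.
k=3: 42.5 MHz, 44.5 MHz.
Within [12 MHz, 28 MHz]: 13.5 MHz, 15.5 MHz, 28 MHz.

13.5 MHz, 15.5 MHz, 28 MHz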